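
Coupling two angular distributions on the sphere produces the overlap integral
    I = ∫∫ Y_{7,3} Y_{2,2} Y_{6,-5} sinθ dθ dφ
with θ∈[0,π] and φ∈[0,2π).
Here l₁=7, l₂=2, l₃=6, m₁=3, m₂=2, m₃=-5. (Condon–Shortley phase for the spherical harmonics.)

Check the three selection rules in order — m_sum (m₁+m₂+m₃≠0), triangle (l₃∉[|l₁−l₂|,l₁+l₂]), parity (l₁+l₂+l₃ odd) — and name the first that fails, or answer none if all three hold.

azimuthal sum: 3 + 2 − 5 = 0  ✓
5 ≤ 6 ≤ 9 (triangle on l)  ✓
L = 7 + 2 + 6 = 15 (odd)  ✗

parity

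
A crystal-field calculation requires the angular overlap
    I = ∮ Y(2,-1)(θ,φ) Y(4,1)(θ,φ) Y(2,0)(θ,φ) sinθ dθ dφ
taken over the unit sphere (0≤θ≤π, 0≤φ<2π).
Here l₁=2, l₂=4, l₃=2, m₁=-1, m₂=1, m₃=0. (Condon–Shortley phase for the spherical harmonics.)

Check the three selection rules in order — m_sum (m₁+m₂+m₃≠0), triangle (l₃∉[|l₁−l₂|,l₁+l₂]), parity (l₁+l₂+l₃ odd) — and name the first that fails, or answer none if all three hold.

m₁+m₂+m₃ = -1 + 1 + 0 = 0  ✓
triangle: |2−4|=2 ≤ l₃=2 ≤ 2+4=6  ✓
parity: l₁+l₂+l₃ = 8 is even  ✓

none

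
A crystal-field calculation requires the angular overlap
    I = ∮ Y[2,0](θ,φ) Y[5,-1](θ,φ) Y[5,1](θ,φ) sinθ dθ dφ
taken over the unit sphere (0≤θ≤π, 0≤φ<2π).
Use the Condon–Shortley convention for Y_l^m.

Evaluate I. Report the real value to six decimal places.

Checks pass: Σm=0; 12 even; l₃=5∈[3,7].
(2·2+1)(2·5+1)(2·5+1) = 605
Δ: 2! 2! 8! / 13! → 1/38610
sum: t=0:+1/2880 t=1:−1/576 t=2:+1/2880 = -1/960
3j²(2 5 5; 0 0 0) = Δ·Π!·Σ² = 10/429  (sign +1)
sum: t=0:+1/2304 t=1:−1/720 t=2:+1/5760 = -1/1280
3j²(2 5 5; 0 -1 1) = Δ·Π!·Σ² = 27/1430  (sign -1)
combine: 4πI² = 605·10/429·27/1430 = 45/169
take √, sign -1: I = -0.14556534

-0.145565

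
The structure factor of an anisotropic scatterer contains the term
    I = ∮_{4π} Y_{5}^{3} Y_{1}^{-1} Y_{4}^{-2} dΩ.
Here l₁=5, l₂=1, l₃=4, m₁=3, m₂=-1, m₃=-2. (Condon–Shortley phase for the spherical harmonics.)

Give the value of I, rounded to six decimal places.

m-sum 0 ✓  L=10 even ✓  4≤4≤6 ✓
Π(2lᵢ+1) = 11×3×9 = 297
triangle coeff Δ(5,1,4) = 1/495
Σ_t [1,1]: t=1:−1/576 = -1/576
(3j)²=5/99 [(5 1 4; 0 0 0)], sign=-1
Σ_t [0,0]: t=0:+1/2880 = 1/2880
(3j)²=28/495 [(5 1 4; 3 -1 -2)], sign=+1
⇒ 4πI² = 28/33
I = (-1)√(28/33/(4π)) = -0.25984664

-0.259847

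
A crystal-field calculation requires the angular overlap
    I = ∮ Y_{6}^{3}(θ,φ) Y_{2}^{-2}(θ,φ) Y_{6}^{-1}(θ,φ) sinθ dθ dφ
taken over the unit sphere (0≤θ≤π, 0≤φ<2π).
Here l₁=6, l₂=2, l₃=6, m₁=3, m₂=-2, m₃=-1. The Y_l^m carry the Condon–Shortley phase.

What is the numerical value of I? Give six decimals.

0.177674

Rules hold: Σm=0, L=14 even, 4≤6≤8.
N = 13·5·13 = 845
Δ = 2!·10!·2!/15! = 1/90090
Racah Σ t=0..2: t=0:+1/69120 t=1:−1/14400 t=2:+1/69120 = -7/172800
⇒ 3j(6 2 6; 0 0 0)² = 14/715, sgn -1
Racah Σ t=0..0: t=0:+1/120960 = 1/120960
⇒ 3j(6 2 6; 3 -2 -1)² = 24/1001, sgn -1
4πI² = N·(3j₀)²·(3jₘ)² = 48/121
I = +1·√(0.396694/4π) = 0.17767364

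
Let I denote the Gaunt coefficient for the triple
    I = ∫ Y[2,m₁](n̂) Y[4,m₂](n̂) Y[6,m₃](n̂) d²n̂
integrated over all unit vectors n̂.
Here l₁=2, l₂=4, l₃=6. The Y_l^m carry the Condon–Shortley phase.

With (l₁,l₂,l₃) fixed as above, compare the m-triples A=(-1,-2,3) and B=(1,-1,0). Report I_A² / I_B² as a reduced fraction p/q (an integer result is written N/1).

Same 2,4,6: normalisation and zero-m 3j drop out of the ratio.
A: Δ: 0! 4! 8! / 13! → 1/6435; sum: t=0:+1/8640 = 1/8640; 3j²(2 4 6; -1 -2 3) = Δ·Π!·Σ² = 28/715  (sign -1)
B: Δ: 0! 4! 8! / 13! → 1/6435; sum: t=0:+1/4320 = 1/4320; 3j²(2 4 6; 1 -1 0) = Δ·Π!·Σ² = 8/429  (sign +1)
I_A²/I_B² = (28/715)/(8/429) = 21/10

21/10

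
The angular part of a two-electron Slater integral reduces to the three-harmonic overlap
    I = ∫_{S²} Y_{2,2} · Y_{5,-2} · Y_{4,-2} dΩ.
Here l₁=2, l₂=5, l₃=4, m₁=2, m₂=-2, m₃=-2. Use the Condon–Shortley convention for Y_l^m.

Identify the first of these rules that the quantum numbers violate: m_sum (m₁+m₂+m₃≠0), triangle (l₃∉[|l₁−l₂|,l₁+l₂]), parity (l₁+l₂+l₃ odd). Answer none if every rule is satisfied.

azimuthal sum: 2 − 2 − 2 = -2  ✗
3 ≤ 4 ≤ 7 (triangle on l)
L = 2 + 5 + 4 = 11 (odd)

m_sum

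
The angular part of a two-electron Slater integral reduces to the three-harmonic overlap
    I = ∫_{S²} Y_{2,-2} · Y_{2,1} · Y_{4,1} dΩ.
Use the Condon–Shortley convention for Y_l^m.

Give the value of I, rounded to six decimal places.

-0.090112

Rules hold: Σm=0, L=8 even, 0≤4≤4.
N = 5·5·9 = 225
Δ = 0!·4!·4!/9! = 1/630
Racah Σ t=0..0: t=0:+1/16 = 1/16
⇒ 3j(2 2 4; 0 0 0)² = 2/35, sgn +1
Racah Σ t=0..0: t=0:+1/144 = 1/144
⇒ 3j(2 2 4; -2 1 1)² = 1/126, sgn -1
4πI² = N·(3j₀)²·(3jₘ)² = 5/49
I = -1·√(0.102041/4π) = -0.09011188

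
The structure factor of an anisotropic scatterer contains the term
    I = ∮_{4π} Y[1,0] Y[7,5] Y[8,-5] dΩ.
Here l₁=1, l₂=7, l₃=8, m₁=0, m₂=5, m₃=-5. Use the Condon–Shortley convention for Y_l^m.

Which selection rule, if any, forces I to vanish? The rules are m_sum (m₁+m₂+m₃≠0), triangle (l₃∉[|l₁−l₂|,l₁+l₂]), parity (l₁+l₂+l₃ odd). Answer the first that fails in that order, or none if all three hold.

none

Σmᵢ = 0  ✓
l₃∈[|l₁−l₂|,l₁+l₂]=[6,8], have l₃=8  ✓
Σlᵢ = 16 ⇒ even  ✓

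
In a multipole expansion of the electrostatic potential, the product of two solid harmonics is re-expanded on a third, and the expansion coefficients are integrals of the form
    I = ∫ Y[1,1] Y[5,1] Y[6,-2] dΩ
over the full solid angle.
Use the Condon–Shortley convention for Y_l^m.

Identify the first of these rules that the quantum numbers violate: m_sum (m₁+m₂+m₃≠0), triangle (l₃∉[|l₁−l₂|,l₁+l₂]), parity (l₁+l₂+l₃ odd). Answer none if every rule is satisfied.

none

azimuthal sum: 1 + 1 − 2 = 0  ✓
4 ≤ 6 ≤ 6 (triangle on l)  ✓
L = 1 + 5 + 6 = 12 (even)  ✓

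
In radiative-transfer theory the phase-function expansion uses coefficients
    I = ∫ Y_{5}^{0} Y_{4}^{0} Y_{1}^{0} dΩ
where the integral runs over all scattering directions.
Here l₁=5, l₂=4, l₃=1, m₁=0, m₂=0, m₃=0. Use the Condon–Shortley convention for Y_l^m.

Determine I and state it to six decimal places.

0.245532

Checks pass: Σm=0; 10 even; l₃=1∈[1,9].
(2·5+1)(2·4+1)(2·1+1) = 297
Δ: 8! 2! 0! / 11! → 1/495
sum: t=4:+1/576 = 1/576
3j²(5 4 1; 0 0 0) = Δ·Π!·Σ² = 5/99  (sign -1)
(m-triple is (0,0,0) — same symbol as above.)
combine: 4πI² = 297·5/99·5/99 = 25/33
take √, sign +1: I = 0.24553200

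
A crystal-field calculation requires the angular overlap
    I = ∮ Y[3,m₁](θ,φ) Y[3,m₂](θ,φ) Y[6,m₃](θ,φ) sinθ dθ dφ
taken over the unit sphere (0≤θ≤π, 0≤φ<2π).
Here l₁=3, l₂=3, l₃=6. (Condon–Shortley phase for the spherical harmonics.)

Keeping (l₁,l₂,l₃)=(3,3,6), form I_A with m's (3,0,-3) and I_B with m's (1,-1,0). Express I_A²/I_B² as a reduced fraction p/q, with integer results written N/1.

l's match ⇒ only the (l;m) 3-j factors differ between A and B.
A: triangle coeff Δ(3,3,6) = 1/12012; Σ_t [0,0]: t=0:+1/25920 = 1/25920; (3j)²=1/143 [(3 3 6; 3 0 -3)], sign=-1
B: triangle coeff Δ(3,3,6) = 1/12012; Σ_t [0,0]: t=0:+1/2304 = 1/2304; (3j)²=75/4004 [(3 3 6; 1 -1 0)], sign=+1
I_A²/I_B² = (1/143)/(75/4004) = 28/75

28/75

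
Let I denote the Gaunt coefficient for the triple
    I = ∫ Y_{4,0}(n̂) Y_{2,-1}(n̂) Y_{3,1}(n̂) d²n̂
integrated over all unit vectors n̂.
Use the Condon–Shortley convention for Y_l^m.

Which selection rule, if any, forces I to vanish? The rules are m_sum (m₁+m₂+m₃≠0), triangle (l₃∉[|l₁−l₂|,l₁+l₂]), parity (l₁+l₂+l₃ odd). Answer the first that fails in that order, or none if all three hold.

parity

Σmᵢ = 0  ✓
l₃∈[|l₁−l₂|,l₁+l₂]=[2,6], have l₃=3  ✓
Σlᵢ = 9 ⇒ odd  ✗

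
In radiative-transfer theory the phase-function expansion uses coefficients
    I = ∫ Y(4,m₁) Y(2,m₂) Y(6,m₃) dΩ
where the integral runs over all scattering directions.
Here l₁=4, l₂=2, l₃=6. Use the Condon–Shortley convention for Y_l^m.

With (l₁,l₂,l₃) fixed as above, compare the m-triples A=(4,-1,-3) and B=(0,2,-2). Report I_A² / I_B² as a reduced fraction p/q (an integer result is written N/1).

Shared (l₁,l₂,l₃)=(4,2,6): N and (l;000)² cancel in I_A²/I_B².
A: Δ = 0!·8!·4!/13! = 1/6435; Racah Σ t=0..0: t=0:+1/241920 = 1/241920; ⇒ 3j(4 2 6; 4 -1 -3)² = 1/715, sgn -1
B: Δ = 0!·8!·4!/13! = 1/6435; Racah Σ t=0..0: t=0:+1/13824 = 1/13824; ⇒ 3j(4 2 6; 0 2 -2)² = 14/1287, sgn +1
I_A²/I_B² = (1/715)/(14/1287) = 9/70

9/70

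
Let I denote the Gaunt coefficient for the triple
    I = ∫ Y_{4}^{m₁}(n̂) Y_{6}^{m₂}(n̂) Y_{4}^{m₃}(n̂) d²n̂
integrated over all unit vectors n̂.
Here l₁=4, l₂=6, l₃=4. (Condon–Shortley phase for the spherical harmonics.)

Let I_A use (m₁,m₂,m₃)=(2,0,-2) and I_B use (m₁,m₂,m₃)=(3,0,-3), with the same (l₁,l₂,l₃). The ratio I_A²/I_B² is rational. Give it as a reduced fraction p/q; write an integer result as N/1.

Same 4,6,4: normalisation and zero-m 3j drop out of the ratio.
A: Δ: 6! 2! 6! / 15! → 1/1261260; sum: t=0:+1/1036800 t=1:−1/14400 t=2:+1/4608 = 77/518400; 3j²(4 6 4; 2 0 -2) = Δ·Π!·Σ² = 11/585  (sign +1)
B: Δ: 6! 2! 6! / 15! → 1/1261260; sum: t=0:+1/518400 t=1:−1/28800 = -17/518400; 3j²(4 6 4; 3 0 -3) = Δ·Π!·Σ² = 289/25740  (sign +1)
I_A²/I_B² = (11/585)/(289/25740) = 484/289

484/289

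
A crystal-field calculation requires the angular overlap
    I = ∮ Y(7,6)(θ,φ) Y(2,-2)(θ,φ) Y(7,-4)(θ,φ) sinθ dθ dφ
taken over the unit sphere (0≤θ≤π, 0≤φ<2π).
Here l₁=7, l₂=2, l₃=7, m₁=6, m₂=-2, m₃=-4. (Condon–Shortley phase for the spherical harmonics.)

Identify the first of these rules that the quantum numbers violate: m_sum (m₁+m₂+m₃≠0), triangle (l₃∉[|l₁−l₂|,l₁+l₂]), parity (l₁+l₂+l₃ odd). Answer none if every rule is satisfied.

m₁+m₂+m₃ = 6 − 2 − 4 = 0  ✓
triangle: |7−2|=5 ≤ l₃=7 ≤ 7+2=9  ✓
parity: l₁+l₂+l₃ = 16 is even  ✓

none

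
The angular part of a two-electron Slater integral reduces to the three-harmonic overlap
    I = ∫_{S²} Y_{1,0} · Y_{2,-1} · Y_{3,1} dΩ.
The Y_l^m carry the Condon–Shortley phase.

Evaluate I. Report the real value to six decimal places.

-0.233597

m-sum 0 ✓  L=6 even ✓  1≤3≤3 ✓
Π(2lᵢ+1) = 3×5×7 = 105
triangle coeff Δ(1,2,3) = 1/105
Σ_t [0,0]: t=0:+1/4 = 1/4
(3j)²=3/35 [(1 2 3; 0 0 0)], sign=-1
Σ_t [0,0]: t=0:+1/6 = 1/6
(3j)²=8/105 [(1 2 3; 0 -1 1)], sign=+1
⇒ 4πI² = 24/35
I = (-1)√(24/35/(4π)) = -0.23359668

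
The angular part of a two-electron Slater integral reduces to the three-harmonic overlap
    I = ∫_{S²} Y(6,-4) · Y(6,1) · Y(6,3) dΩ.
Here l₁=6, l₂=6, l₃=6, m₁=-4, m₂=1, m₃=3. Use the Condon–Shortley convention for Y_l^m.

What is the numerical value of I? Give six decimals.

Rules hold: Σm=0, L=18 even, 0≤6≤12.
N = 13·13·13 = 2197
Δ = 6!·6!·6!/19! = 1/325909584
Racah Σ t=0..6: t=0:+1/373248000 t=1:−1/1728000 t=2:+1/110592 t=3:−1/46656 t=4:+1/110592 t=5:−1/1728000 t=6:+1/373248000 = -7/1555200
⇒ 3j(6 6 6; 0 0 0)² = 400/46189, sgn -1
Racah Σ t=4..6: t=4:+1/1244160 t=5:−1/691200 t=6:+1/4147200 = -1/2488320
⇒ 3j(6 6 6; -4 1 3)² = 875/184756, sgn +1
4πI² = N·(3j₀)²·(3jₘ)² = 1137500/12623809
I = -1·√(0.0901075/4π) = -0.08467897

-0.084679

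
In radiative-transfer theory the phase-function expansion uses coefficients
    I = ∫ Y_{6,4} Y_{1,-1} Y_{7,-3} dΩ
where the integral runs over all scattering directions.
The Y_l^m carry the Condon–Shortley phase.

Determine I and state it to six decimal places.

m-sum 0 ✓  L=14 even ✓  5≤7≤7 ✓
Π(2lᵢ+1) = 13×3×15 = 585
triangle coeff Δ(6,1,7) = 1/1365
Σ_t [0,0]: t=0:+1/518400 = 1/518400
(3j)²=7/195 [(6 1 7; 0 0 0)], sign=-1
Σ_t [0,0]: t=0:+1/14515200 = 1/14515200
(3j)²=2/455 [(6 1 7; 4 -1 -3)], sign=+1
⇒ 4πI² = 6/65
I = (-1)√(6/65/(4π)) = -0.08570655

-0.085707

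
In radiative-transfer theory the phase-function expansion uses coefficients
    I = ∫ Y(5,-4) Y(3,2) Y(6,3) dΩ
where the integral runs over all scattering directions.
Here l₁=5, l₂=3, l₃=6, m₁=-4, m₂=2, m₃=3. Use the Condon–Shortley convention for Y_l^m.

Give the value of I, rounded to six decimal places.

Σmᵢ = 1 ≠ 0, so the φ-integral vanishes; I = 0

0.000000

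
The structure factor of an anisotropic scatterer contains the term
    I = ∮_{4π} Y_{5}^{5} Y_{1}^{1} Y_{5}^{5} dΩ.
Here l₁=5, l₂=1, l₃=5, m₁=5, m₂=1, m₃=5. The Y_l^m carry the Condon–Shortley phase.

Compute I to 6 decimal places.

0.000000

m-sum = 5 + 1 + 5 = 11 ≠ 0 ⇒ I = 0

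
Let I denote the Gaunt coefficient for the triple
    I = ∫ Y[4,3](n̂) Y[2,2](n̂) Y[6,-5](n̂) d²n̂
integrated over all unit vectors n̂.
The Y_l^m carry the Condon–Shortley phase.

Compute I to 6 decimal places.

Checks pass: Σm=0; 12 even; l₃=6∈[2,6].
(2·4+1)(2·2+1)(2·6+1) = 585
Δ: 0! 8! 4! / 13! → 1/6435
sum: t=0:+1/2304 = 1/2304
3j²(4 2 6; 0 0 0) = Δ·Π!·Σ² = 5/143  (sign +1)
sum: t=0:+1/120960 = 1/120960
3j²(4 2 6; 3 2 -5) = Δ·Π!·Σ² = 2/39  (sign -1)
combine: 4πI² = 585·5/143·2/39 = 150/143
take √, sign -1: I = -0.28891672

-0.288917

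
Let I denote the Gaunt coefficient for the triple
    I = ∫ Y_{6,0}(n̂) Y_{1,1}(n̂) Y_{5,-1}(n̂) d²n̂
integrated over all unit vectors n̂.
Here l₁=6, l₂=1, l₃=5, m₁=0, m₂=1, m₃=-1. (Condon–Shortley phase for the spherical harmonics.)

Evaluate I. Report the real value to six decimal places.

0.158246

m-sum 0 ✓  L=12 even ✓  5≤5≤7 ✓
Π(2lᵢ+1) = 13×3×11 = 429
triangle coeff Δ(6,1,5) = 1/858
Σ_t [1,1]: t=1:−1/14400 = -1/14400
(3j)²=6/143 [(6 1 5; 0 0 0)], sign=+1
Σ_t [2,2]: t=2:+1/34560 = 1/34560
(3j)²=5/286 [(6 1 5; 0 1 -1)], sign=+1
⇒ 4πI² = 45/143
I = (+1)√(45/143/(4π)) = 0.15824621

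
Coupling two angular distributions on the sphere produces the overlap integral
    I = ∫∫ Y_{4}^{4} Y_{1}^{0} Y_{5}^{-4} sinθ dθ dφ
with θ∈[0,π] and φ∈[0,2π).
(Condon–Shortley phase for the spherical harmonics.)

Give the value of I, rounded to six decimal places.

Rules hold: Σm=0, L=10 even, 3≤5≤5.
N = 9·3·11 = 297
Δ = 0!·8!·2!/11! = 1/495
Racah Σ t=0..0: t=0:+1/576 = 1/576
⇒ 3j(4 1 5; 0 0 0)² = 5/99, sgn -1
Racah Σ t=0..0: t=0:+1/40320 = 1/40320
⇒ 3j(4 1 5; 4 0 -4)² = 1/55, sgn -1
4πI² = N·(3j₀)²·(3jₘ)² = 3/11
I = +1·√(0.272727/4π) = 0.14731920

0.147319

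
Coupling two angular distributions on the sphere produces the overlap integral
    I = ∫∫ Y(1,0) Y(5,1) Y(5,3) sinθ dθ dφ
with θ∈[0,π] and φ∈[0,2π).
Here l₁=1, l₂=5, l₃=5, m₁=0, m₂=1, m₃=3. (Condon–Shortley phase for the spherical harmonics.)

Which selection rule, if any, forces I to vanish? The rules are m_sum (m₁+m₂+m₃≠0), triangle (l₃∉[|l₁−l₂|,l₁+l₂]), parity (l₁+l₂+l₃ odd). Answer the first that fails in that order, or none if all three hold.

Σmᵢ = 4  ✗
l₃∈[|l₁−l₂|,l₁+l₂]=[4,6], have l₃=5
Σlᵢ = 11 ⇒ odd

m_sum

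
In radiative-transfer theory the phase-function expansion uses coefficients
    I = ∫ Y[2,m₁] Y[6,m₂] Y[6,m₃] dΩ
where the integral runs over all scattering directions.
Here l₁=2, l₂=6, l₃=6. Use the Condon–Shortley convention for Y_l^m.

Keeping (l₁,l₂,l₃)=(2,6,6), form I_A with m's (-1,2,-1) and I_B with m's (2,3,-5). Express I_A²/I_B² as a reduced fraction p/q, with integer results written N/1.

6/11

Same 2,6,6: normalisation and zero-m 3j drop out of the ratio.
A: Δ: 2! 2! 10! / 15! → 1/90090; sum: t=1:−1/60480 t=2:+1/34560 = 1/80640; 3j²(2 6 6; -1 2 -1) = Δ·Π!·Σ² = 6/1001  (sign -1)
B: Δ: 2! 2! 10! / 15! → 1/90090; sum: t=0:+1/1451520 = 1/1451520; 3j²(2 6 6; 2 3 -5) = Δ·Π!·Σ² = 1/91  (sign -1)
I_A²/I_B² = (6/1001)/(1/91) = 6/11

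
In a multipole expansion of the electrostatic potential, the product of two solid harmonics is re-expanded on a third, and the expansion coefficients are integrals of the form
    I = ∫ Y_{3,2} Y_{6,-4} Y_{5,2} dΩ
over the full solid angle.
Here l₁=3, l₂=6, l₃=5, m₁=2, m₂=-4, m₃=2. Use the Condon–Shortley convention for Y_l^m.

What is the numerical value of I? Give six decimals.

0.088266

m-sum 0 ✓  L=14 even ✓  3≤5≤9 ✓
Π(2lᵢ+1) = 7×13×11 = 1001
triangle coeff Δ(3,6,5) = 1/675675
Σ_t [1,3]: t=1:−1/8640 t=2:+1/2304 t=3:−1/8640 = 7/34560
(3j)²=7/429 [(3 6 5; 0 0 0)], sign=-1
Σ_t [0,1]: t=0:+1/34560 t=1:−1/60480 = 1/80640
(3j)²=6/1001 [(3 6 5; 2 -4 2)], sign=-1
⇒ 4πI² = 14/143
I = (+1)√(14/143/(4π)) = 0.08826552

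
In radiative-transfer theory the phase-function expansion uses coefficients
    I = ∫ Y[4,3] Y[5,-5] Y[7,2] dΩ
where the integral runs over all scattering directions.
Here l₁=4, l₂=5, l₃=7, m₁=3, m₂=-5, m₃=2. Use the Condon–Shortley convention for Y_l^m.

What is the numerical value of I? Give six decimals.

-0.045821

Rules hold: Σm=0, L=16 even, 1≤7≤9.
N = 9·11·15 = 1485
Δ = 2!·6!·8!/17! = 1/6126120
Racah Σ t=0..2: t=0:+1/69120 t=1:−1/20736 t=2:+1/69120 = -1/51840
⇒ 3j(4 5 7; 0 0 0)² = 280/21879, sgn +1
Racah Σ t=0..0: t=0:+1/9676800 = 1/9676800
⇒ 3j(4 5 7; 3 -5 2)² = 27/19448, sgn -1
4πI² = N·(3j₀)²·(3jₘ)² = 14175/537251
I = -1·√(0.0263843/4π) = -0.04582136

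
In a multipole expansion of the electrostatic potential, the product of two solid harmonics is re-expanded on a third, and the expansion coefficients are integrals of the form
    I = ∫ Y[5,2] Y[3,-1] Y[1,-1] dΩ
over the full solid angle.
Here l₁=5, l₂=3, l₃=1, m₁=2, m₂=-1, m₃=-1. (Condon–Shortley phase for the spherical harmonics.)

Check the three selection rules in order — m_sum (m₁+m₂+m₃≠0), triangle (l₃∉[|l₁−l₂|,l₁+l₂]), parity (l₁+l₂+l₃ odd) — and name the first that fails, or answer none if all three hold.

triangle

azimuthal sum: 2 − 1 − 1 = 0  ✓
2 ≤ 1 ≤ 8 (triangle on l)  ✗
L = 5 + 3 + 1 = 9 (odd)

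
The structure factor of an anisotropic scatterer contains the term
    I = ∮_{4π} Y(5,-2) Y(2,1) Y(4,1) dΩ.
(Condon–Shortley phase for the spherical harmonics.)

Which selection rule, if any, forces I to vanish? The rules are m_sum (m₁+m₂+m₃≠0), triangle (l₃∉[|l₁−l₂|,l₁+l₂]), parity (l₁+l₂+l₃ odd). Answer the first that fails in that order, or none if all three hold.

parity

Σmᵢ = 0  ✓
l₃∈[|l₁−l₂|,l₁+l₂]=[3,7], have l₃=4  ✓
Σlᵢ = 11 ⇒ odd  ✗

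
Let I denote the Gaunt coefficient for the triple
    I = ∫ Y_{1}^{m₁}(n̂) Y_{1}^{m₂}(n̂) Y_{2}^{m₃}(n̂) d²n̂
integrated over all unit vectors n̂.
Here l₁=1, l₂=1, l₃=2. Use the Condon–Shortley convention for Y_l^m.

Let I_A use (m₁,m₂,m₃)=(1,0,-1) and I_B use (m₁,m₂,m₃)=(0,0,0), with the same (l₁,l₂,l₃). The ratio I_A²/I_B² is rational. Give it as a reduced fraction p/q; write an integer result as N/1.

3/4

l's match ⇒ only the (l;m) 3-j factors differ between A and B.
A: triangle coeff Δ(1,1,2) = 1/30; Σ_t [0,0]: t=0:+1/2 = 1/2; (3j)²=1/10 [(1 1 2; 1 0 -1)], sign=-1
B: triangle coeff Δ(1,1,2) = 1/30; Σ_t [0,0]: t=0:+1/1 = 1/1; (3j)²=2/15 [(1 1 2; 0 0 0)], sign=+1
I_A²/I_B² = (1/10)/(2/15) = 3/4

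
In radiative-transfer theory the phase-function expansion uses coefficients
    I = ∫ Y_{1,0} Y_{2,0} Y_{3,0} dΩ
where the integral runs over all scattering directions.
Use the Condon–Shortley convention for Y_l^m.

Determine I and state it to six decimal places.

0.247767

Checks pass: Σm=0; 6 even; l₃=3∈[1,3].
(2·1+1)(2·2+1)(2·3+1) = 105
Δ: 0! 2! 4! / 7! → 1/105
sum: t=0:+1/4 = 1/4
3j²(1 2 3; 0 0 0) = Δ·Π!·Σ² = 3/35  (sign -1)
(m-triple is (0,0,0) — same symbol as above.)
combine: 4πI² = 105·3/35·3/35 = 27/35
take √, sign +1: I = 0.24776670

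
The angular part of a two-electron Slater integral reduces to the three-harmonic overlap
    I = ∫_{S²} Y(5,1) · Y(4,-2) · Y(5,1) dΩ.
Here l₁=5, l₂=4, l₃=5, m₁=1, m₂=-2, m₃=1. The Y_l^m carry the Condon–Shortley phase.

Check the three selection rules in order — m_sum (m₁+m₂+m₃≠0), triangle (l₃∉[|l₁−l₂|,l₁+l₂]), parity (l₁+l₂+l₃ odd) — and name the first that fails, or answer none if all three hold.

none

azimuthal sum: 1 − 2 + 1 = 0  ✓
1 ≤ 5 ≤ 9 (triangle on l)  ✓
L = 5 + 4 + 5 = 14 (even)  ✓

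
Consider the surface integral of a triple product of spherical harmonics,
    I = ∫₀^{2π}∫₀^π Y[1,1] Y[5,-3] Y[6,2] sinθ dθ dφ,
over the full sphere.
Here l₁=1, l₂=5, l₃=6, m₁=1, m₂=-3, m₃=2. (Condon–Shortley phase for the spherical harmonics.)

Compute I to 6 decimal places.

Checks pass: Σm=0; 12 even; l₃=6∈[4,6].
(2·1+1)(2·5+1)(2·6+1) = 429
Δ: 0! 2! 10! / 13! → 1/858
sum: t=0:+1/14400 = 1/14400
3j²(1 5 6; 0 0 0) = Δ·Π!·Σ² = 6/143  (sign +1)
sum: t=0:+1/161280 = 1/161280
3j²(1 5 6; 1 -3 2) = Δ·Π!·Σ² = 1/143  (sign +1)
combine: 4πI² = 429·6/143·1/143 = 18/143
take √, sign +1: I = 0.10008369

0.100084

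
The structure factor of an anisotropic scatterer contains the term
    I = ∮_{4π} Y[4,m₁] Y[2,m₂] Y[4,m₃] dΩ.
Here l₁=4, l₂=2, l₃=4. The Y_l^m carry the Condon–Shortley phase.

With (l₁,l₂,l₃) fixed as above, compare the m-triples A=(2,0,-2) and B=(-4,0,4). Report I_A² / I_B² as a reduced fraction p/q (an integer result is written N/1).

Shared (l₁,l₂,l₃)=(4,2,4): N and (l;000)² cancel in I_A²/I_B².
A: Δ = 2!·6!·2!/11! = 1/13860; Racah Σ t=0..2: t=0:+1/192 t=1:−1/120 t=2:+1/2880 = -1/360; ⇒ 3j(4 2 4; 2 0 -2)² = 16/3465, sgn -1
B: Δ = 2!·6!·2!/11! = 1/13860; Racah Σ t=2..2: t=2:+1/2880 = 1/2880; ⇒ 3j(4 2 4; -4 0 4)² = 28/495, sgn +1
I_A²/I_B² = (16/3465)/(28/495) = 4/49

4/49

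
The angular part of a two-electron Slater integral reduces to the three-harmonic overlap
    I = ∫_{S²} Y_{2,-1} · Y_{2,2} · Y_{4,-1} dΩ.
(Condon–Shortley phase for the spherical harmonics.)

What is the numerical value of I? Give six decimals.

Rules hold: Σm=0, L=8 even, 0≤4≤4.
N = 5·5·9 = 225
Δ = 0!·4!·4!/9! = 1/630
Racah Σ t=0..0: t=0:+1/16 = 1/16
⇒ 3j(2 2 4; 0 0 0)² = 2/35, sgn +1
Racah Σ t=0..0: t=0:+1/144 = 1/144
⇒ 3j(2 2 4; -1 2 -1)² = 1/126, sgn -1
4πI² = N·(3j₀)²·(3jₘ)² = 5/49
I = -1·√(0.102041/4π) = -0.09011188

-0.090112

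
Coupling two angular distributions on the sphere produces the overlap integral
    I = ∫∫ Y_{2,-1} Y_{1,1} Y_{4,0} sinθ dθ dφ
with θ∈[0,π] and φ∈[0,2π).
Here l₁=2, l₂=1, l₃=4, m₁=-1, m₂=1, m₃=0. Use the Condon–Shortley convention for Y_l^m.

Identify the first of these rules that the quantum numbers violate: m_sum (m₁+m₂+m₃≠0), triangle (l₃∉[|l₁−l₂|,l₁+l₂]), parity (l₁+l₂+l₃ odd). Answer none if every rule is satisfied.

triangle

Σmᵢ = 0  ✓
l₃∈[|l₁−l₂|,l₁+l₂]=[1,3], have l₃=4  ✗
Σlᵢ = 7 ⇒ odd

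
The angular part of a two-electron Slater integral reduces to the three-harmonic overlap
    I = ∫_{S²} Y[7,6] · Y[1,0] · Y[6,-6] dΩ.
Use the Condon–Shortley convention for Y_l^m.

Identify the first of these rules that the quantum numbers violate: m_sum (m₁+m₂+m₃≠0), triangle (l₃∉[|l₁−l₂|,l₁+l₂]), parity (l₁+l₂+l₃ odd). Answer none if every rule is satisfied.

Σmᵢ = 0  ✓
l₃∈[|l₁−l₂|,l₁+l₂]=[6,8], have l₃=6  ✓
Σlᵢ = 14 ⇒ even  ✓

none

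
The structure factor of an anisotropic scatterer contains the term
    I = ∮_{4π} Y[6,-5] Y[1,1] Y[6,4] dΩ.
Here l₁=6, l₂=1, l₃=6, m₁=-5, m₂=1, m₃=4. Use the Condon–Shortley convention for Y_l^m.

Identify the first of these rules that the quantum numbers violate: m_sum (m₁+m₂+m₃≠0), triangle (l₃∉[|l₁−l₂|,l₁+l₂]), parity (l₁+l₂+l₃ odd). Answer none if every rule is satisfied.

parity

m₁+m₂+m₃ = -5 + 1 + 4 = 0  ✓
triangle: |6−1|=5 ≤ l₃=6 ≤ 6+1=7  ✓
parity: l₁+l₂+l₃ = 13 is odd  ✗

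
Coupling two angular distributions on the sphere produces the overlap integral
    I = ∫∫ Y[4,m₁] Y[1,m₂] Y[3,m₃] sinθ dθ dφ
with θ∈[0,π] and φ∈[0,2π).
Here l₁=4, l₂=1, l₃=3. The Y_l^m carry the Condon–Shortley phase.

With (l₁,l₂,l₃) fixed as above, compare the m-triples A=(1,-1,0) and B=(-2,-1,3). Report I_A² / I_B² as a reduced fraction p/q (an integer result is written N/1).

Same 4,1,3: normalisation and zero-m 3j drop out of the ratio.
A: Δ: 2! 6! 0! / 9! → 1/252; sum: t=0:+1/72 = 1/72; 3j²(4 1 3; 1 -1 0) = Δ·Π!·Σ² = 5/126  (sign -1)
B: Δ: 2! 6! 0! / 9! → 1/252; sum: t=0:+1/1440 = 1/1440; 3j²(4 1 3; -2 -1 3) = Δ·Π!·Σ² = 1/252  (sign +1)
I_A²/I_B² = (5/126)/(1/252) = 10/1

10/1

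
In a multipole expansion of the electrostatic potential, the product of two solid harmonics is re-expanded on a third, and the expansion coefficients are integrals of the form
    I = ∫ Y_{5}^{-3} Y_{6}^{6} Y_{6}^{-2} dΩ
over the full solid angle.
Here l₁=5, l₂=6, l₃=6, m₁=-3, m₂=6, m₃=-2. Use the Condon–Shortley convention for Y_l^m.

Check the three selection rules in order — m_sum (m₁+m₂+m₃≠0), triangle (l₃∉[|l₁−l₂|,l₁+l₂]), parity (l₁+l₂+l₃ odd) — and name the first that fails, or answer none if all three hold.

m_sum

m₁+m₂+m₃ = -3 + 6 − 2 = 1  ✗
triangle: |5−6|=1 ≤ l₃=6 ≤ 5+6=11
parity: l₁+l₂+l₃ = 17 is odd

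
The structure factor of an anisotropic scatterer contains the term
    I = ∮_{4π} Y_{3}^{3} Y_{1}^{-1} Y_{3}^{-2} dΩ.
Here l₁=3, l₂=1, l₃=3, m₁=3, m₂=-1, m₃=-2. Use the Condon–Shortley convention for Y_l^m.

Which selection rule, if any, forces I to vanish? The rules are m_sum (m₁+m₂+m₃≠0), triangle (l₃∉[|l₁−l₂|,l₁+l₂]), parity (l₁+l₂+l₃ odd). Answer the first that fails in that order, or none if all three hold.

parity

m₁+m₂+m₃ = 3 − 1 − 2 = 0  ✓
triangle: |3−1|=2 ≤ l₃=3 ≤ 3+1=4  ✓
parity: l₁+l₂+l₃ = 7 is odd  ✗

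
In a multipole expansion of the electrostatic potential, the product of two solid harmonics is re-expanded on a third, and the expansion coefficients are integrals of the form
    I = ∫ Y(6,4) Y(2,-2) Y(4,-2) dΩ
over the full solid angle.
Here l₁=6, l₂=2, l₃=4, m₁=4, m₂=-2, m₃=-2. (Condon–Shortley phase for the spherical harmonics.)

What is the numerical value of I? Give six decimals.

Rules hold: Σm=0, L=12 even, 4≤4≤8.
N = 13·5·9 = 585
Δ = 4!·8!·0!/13! = 1/6435
Racah Σ t=2..2: t=2:+1/2304 = 1/2304
⇒ 3j(6 2 4; 0 0 0)² = 5/143, sgn +1
Racah Σ t=0..0: t=0:+1/34560 = 1/34560
⇒ 3j(6 2 4; 4 -2 -2)² = 14/429, sgn +1
4πI² = N·(3j₀)²·(3jₘ)² = 1050/1573
I = +1·√(0.667514/4π) = 0.23047581

0.230476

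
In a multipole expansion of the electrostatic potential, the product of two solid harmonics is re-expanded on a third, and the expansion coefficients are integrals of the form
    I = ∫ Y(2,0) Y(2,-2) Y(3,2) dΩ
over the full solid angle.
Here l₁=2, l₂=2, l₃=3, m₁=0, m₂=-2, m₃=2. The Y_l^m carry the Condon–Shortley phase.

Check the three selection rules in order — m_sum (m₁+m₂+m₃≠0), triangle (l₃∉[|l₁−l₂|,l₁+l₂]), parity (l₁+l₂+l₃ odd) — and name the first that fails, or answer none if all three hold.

parity

Σmᵢ = 0  ✓
l₃∈[|l₁−l₂|,l₁+l₂]=[0,4], have l₃=3  ✓
Σlᵢ = 7 ⇒ odd  ✗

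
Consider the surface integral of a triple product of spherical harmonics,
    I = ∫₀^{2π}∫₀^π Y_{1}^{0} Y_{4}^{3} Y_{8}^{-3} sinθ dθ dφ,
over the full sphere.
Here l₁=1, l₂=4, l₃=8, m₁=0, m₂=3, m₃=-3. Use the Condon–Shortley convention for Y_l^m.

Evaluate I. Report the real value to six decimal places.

|1−4|≤8≤1+4 violated ⇒ I = 0

0.000000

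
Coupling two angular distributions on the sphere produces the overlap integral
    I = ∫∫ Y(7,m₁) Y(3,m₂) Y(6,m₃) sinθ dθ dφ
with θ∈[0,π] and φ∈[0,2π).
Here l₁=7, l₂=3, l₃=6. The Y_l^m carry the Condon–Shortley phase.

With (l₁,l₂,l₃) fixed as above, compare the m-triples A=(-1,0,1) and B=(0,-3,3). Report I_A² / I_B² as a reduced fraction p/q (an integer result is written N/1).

l's match ⇒ only the (l;m) 3-j factors differ between A and B.
A: triangle coeff Δ(7,3,6) = 1/2042040; Σ_t [1,3]: t=1:−1/362880 t=2:+1/69120 t=3:−1/172800 = 43/7257600; (3j)²=1849/170170 [(7 3 6; -1 0 1)], sign=-1
B: triangle coeff Δ(7,3,6) = 1/2042040; Σ_t [0,0]: t=0:+1/1451520 = 1/1451520; (3j)²=45/4862 [(7 3 6; 0 -3 3)], sign=-1
I_A²/I_B² = (1849/170170)/(45/4862) = 1849/1575

1849/1575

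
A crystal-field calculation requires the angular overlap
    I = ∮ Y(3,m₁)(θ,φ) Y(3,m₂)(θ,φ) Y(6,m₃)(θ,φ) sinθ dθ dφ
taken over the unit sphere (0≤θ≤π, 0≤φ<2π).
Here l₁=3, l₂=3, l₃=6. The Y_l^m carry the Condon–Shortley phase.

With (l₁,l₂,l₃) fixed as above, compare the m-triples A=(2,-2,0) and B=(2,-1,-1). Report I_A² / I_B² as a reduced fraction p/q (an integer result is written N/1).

12/35

Shared (l₁,l₂,l₃)=(3,3,6): N and (l;000)² cancel in I_A²/I_B².
A: Δ = 0!·6!·6!/13! = 1/12012; Racah Σ t=0..0: t=0:+1/14400 = 1/14400; ⇒ 3j(3 3 6; 2 -2 0)² = 3/1001, sgn +1
B: Δ = 0!·6!·6!/13! = 1/12012; Racah Σ t=0..0: t=0:+1/5760 = 1/5760; ⇒ 3j(3 3 6; 2 -1 -1)² = 5/572, sgn -1
I_A²/I_B² = (3/1001)/(5/572) = 12/35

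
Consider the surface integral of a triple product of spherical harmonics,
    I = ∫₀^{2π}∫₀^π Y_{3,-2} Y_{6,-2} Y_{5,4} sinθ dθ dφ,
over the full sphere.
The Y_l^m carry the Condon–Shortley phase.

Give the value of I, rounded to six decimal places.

m-sum 0 ✓  L=14 even ✓  3≤5≤9 ✓
Π(2lᵢ+1) = 7×13×11 = 1001
triangle coeff Δ(3,6,5) = 1/675675
Σ_t [1,3]: t=1:−1/8640 t=2:+1/2304 t=3:−1/8640 = 7/34560
(3j)²=7/429 [(3 6 5; 0 0 0)], sign=-1
Σ_t [3,4]: t=3:−1/60480 t=4:+1/967680 = -1/64512
(3j)²=15/1001 [(3 6 5; -2 -2 4)], sign=+1
⇒ 4πI² = 35/143
I = (-1)√(35/143/(4π)) = -0.13956004

-0.139560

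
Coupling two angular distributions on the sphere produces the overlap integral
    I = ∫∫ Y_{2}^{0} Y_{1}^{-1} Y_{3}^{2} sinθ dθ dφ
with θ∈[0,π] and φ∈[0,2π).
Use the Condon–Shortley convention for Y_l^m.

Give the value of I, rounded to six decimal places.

Σmᵢ = 1 ≠ 0, so the φ-integral vanishes; I = 0

0.000000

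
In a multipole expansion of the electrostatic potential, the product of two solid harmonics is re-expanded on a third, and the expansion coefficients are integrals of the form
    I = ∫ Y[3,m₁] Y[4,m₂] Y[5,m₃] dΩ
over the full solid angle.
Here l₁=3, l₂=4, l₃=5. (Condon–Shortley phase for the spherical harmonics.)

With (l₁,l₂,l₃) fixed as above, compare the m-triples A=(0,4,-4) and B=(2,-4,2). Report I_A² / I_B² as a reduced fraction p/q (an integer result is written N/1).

l's match ⇒ only the (l;m) 3-j factors differ between A and B.
A: triangle coeff Δ(3,4,5) = 1/180180; Σ_t [2,2]: t=2:+1/8640 = 1/8640; (3j)²=28/715 [(3 4 5; 0 4 -4)], sign=-1
B: triangle coeff Δ(3,4,5) = 1/180180; Σ_t [0,0]: t=0:+1/8640 = 1/8640; (3j)²=14/1287 [(3 4 5; 2 -4 2)], sign=-1
I_A²/I_B² = (28/715)/(14/1287) = 18/5

18/5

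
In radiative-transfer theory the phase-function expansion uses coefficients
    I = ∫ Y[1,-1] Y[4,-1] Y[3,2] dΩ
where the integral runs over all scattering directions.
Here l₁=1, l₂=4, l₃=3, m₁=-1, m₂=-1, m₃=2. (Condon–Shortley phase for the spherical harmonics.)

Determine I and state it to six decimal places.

Checks pass: Σm=0; 8 even; l₃=3∈[3,5].
(2·1+1)(2·4+1)(2·3+1) = 189
Δ: 2! 0! 6! / 9! → 1/252
sum: t=1:−1/36 = -1/36
3j²(1 4 3; 0 0 0) = Δ·Π!·Σ² = 4/63  (sign +1)
sum: t=2:+1/240 = 1/240
3j²(1 4 3; -1 -1 2) = Δ·Π!·Σ² = 1/84  (sign -1)
combine: 4πI² = 189·4/63·1/84 = 1/7
take √, sign -1: I = -0.10662181

-0.106622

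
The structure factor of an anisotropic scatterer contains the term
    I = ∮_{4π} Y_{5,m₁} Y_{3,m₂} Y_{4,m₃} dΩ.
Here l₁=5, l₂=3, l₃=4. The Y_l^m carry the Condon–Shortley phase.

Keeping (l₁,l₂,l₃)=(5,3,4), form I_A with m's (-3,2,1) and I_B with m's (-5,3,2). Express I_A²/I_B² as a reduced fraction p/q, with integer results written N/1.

1/15

Same 5,3,4: normalisation and zero-m 3j drop out of the ratio.
A: Δ: 4! 6! 2! / 13! → 1/180180; sum: t=3:−1/1440 t=4:+1/1152 = 1/5760; 3j²(5 3 4; -3 2 1) = Δ·Π!·Σ² = 1/858  (sign -1)
B: Δ: 4! 6! 2! / 13! → 1/180180; sum: t=4:+1/34560 = 1/34560; 3j²(5 3 4; -5 3 2) = Δ·Π!·Σ² = 5/286  (sign +1)
I_A²/I_B² = (1/858)/(5/286) = 1/15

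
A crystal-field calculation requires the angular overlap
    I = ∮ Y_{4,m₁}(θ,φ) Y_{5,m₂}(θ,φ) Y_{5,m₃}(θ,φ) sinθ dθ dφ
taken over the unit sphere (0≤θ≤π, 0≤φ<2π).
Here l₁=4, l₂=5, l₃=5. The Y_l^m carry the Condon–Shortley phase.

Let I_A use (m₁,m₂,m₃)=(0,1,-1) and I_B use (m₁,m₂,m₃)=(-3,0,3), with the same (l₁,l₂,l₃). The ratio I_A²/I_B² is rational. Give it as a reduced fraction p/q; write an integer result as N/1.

l's match ⇒ only the (l;m) 3-j factors differ between A and B.
A: triangle coeff Δ(4,5,5) = 1/3153150; Σ_t [0,4]: t=0:+1/414720 t=1:−1/4320 t=2:+1/768 t=3:−1/1296 t=4:+1/27648 = 7/20736; (3j)²=8/1287 [(4 5 5; 0 1 -1)], sign=+1
B: triangle coeff Δ(4,5,5) = 1/3153150; Σ_t [3,4]: t=3:−1/6912 t=4:+1/17280 = -1/11520; (3j)²=2/143 [(4 5 5; -3 0 3)], sign=-1
I_A²/I_B² = (8/1287)/(2/143) = 4/9

4/9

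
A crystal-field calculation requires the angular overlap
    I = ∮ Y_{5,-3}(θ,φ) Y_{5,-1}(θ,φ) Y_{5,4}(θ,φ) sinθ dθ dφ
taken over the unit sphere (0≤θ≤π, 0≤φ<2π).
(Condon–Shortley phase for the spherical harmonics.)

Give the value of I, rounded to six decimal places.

l₁+l₂+l₃=15 is odd: 3j(l;000)=0 ⇒ I=0

0.000000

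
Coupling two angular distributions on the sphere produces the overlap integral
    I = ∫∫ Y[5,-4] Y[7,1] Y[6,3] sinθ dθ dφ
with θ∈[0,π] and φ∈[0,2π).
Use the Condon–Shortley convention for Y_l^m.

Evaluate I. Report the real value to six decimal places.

-0.145177

Checks pass: Σm=0; 18 even; l₃=6∈[2,12].
(2·5+1)(2·7+1)(2·6+1) = 2145
Δ: 6! 4! 8! / 19! → 1/174594420
sum: t=1:−1/4147200 t=2:+1/207360 t=3:−1/82944 t=4:+1/207360 t=5:−1/4147200 = -1/345600
3j²(5 7 6; 0 0 0) = Δ·Π!·Σ² = 420/46189  (sign -1)
sum: t=5:−1/2073600 t=6:+1/6220800 = -1/3110400
3j²(5 7 6; -4 1 3) = Δ·Π!·Σ² = 3136/230945  (sign +1)
combine: 4πI² = 2145·420/46189·3136/230945 = 3951360/14919047
take √, sign -1: I = -0.14517700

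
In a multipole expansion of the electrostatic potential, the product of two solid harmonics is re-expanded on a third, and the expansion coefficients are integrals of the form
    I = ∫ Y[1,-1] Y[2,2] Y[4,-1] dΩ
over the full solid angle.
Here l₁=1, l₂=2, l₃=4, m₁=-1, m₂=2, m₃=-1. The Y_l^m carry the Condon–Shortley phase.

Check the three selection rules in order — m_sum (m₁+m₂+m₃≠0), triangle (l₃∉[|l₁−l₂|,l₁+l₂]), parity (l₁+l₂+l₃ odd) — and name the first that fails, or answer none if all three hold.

triangle

Σmᵢ = 0  ✓
l₃∈[|l₁−l₂|,l₁+l₂]=[1,3], have l₃=4  ✗
Σlᵢ = 7 ⇒ odd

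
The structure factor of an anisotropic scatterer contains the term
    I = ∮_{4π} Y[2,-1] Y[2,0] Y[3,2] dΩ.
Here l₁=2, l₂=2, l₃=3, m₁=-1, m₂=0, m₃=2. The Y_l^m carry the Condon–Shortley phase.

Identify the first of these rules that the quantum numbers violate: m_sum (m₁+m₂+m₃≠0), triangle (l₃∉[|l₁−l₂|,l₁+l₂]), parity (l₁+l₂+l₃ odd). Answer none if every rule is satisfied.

m_sum

m₁+m₂+m₃ = -1 + 0 + 2 = 1  ✗
triangle: |2−2|=0 ≤ l₃=3 ≤ 2+2=4
parity: l₁+l₂+l₃ = 7 is odd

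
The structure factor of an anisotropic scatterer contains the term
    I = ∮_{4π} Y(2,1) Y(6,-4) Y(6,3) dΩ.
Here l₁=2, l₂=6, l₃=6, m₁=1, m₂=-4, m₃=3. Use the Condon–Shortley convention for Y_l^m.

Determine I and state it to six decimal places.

0.179515

Rules hold: Σm=0, L=14 even, 4≤6≤8.
N = 5·13·13 = 845
Δ = 2!·2!·10!/15! = 1/90090
Racah Σ t=0..2: t=0:+1/69120 t=1:−1/14400 t=2:+1/69120 = -7/172800
⇒ 3j(2 6 6; 0 0 0)² = 14/715, sgn -1
Racah Σ t=0..1: t=0:+1/161280 t=1:−1/725760 = 1/207360
⇒ 3j(2 6 6; 1 -4 3)² = 7/286, sgn -1
4πI² = N·(3j₀)²·(3jₘ)² = 49/121
I = +1·√(0.404959/4π) = 0.17951487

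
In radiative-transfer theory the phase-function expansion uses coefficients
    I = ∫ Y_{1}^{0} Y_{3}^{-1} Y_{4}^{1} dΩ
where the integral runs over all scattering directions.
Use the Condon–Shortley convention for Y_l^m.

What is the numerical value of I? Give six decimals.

m-sum 0 ✓  L=8 even ✓  2≤4≤4 ✓
Π(2lᵢ+1) = 3×7×9 = 189
triangle coeff Δ(1,3,4) = 1/252
Σ_t [0,0]: t=0:+1/36 = 1/36
(3j)²=4/63 [(1 3 4; 0 0 0)], sign=+1
Σ_t [0,0]: t=0:+1/48 = 1/48
(3j)²=5/84 [(1 3 4; 0 -1 1)], sign=-1
⇒ 4πI² = 5/7
I = (-1)√(5/7/(4π)) = -0.23841361

-0.238414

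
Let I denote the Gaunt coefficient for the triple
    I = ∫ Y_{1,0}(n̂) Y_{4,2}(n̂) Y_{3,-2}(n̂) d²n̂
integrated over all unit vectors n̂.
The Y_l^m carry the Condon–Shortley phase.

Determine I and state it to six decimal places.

m-sum 0 ✓  L=8 even ✓  3≤3≤5 ✓
Π(2lᵢ+1) = 3×9×7 = 189
triangle coeff Δ(1,4,3) = 1/252
Σ_t [1,1]: t=1:−1/36 = -1/36
(3j)²=4/63 [(1 4 3; 0 0 0)], sign=+1
Σ_t [1,1]: t=1:−1/120 = -1/120
(3j)²=1/21 [(1 4 3; 0 2 -2)], sign=+1
⇒ 4πI² = 4/7
I = (+1)√(4/7/(4π)) = 0.21324362

0.213244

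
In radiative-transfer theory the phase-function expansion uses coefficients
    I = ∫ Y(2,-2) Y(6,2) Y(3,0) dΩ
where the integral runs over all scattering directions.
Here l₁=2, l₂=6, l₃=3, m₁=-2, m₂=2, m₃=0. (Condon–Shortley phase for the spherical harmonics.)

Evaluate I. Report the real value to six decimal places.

0.000000

triangle: need 4≤l₃≤8, have 3; I=0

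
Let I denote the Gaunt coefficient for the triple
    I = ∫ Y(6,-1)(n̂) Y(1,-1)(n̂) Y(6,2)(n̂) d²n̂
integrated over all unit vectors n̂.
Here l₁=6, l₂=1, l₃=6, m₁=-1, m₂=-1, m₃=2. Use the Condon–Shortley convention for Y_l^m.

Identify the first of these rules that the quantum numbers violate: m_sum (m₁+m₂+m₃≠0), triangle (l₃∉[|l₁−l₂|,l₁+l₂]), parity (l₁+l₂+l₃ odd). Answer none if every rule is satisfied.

parity

azimuthal sum: -1 − 1 + 2 = 0  ✓
5 ≤ 6 ≤ 7 (triangle on l)  ✓
L = 6 + 1 + 6 = 13 (odd)  ✗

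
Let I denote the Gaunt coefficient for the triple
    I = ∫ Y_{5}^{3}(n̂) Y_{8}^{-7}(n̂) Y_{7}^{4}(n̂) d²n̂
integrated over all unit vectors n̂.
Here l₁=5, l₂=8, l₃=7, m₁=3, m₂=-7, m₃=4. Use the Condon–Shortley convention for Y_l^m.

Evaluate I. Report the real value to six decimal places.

m-sum 0 ✓  L=20 even ✓  3≤7≤13 ✓
Π(2lᵢ+1) = 11×17×15 = 2805
triangle coeff Δ(5,8,7) = 1/814773960
Σ_t [1,5]: t=1:−1/87091200 t=2:+1/4976640 t=3:−1/2073600 t=4:+1/4976640 t=5:−1/87091200 = -1/9676800
(3j)²=360/46189 [(5 8 7; 0 0 0)], sign=+1
Σ_t [0,1]: t=0:+1/1045094400 t=1:−1/2612736000 = 1/1741824000
(3j)²=33/3230 [(5 8 7; 3 -7 4)], sign=-1
⇒ 4πI² = 17820/79781
I = (-1)√(17820/79781/(4π)) = -0.13332119

-0.133321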